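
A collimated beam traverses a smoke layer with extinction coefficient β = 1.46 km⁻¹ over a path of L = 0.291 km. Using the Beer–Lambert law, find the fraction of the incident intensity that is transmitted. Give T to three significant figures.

0.654

τ = β·L = 1.46 × 0.291 = 0.4249.
T = exp(−0.4249) = 0.6539.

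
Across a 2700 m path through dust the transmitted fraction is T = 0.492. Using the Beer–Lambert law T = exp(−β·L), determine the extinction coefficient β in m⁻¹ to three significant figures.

0.000263 m⁻¹

Beer–Lambert: T = exp(−βL) ⇒ β = −ln(T)/L = −ln(0.492)/2700 = 0.7093/2700 = 0.0002627 m⁻¹.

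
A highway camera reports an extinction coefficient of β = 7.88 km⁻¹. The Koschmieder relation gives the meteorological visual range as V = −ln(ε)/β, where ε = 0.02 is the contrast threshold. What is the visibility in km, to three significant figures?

0.496 km

V = −ln(0.02) / 7.88 = 3.912 / 7.88 = 0.4964 km.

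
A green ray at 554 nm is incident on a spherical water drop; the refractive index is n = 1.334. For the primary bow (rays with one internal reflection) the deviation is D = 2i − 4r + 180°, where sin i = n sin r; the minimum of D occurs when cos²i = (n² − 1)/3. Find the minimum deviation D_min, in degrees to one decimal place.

cos²i = (1.77956 − 1)/3 = 0.25985; i = arccos(0.50976) = 59.352°.
sin r = sin 59.352°/1.334 = 0.64492; r = 40.159°.
D_min = 2·59.352° − 4·40.159° + 180° = 138.067°.

138.1°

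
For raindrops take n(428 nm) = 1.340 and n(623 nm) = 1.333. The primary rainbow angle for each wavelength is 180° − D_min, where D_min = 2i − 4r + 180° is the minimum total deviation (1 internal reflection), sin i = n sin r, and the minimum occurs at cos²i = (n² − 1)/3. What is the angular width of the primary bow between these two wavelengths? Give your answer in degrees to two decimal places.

1.01°

At 428 nm (n = 1.340): cos²i = 0.26520 → i = 59.004°, r = 39.770°, D_min = 138.929°, rainbow angle = 41.071°.
At 623 nm (n = 1.333): cos²i = 0.25896 → i = 59.410°, r = 40.225°, D_min = 137.922°, rainbow angle = 42.078°.
Angular width = |41.071° − 42.078°| = 1.007°.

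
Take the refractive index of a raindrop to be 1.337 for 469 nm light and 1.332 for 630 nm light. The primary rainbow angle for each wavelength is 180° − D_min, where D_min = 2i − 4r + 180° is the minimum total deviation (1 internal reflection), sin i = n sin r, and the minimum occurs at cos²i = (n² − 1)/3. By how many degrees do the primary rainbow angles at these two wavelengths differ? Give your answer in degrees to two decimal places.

At 469 nm (n = 1.337): cos²i = 0.26252 → i = 59.178°, r = 39.964°, D_min = 138.500°, rainbow angle = 41.500°.
At 630 nm (n = 1.332): cos²i = 0.25807 → i = 59.469°, r = 40.290°, D_min = 137.776°, rainbow angle = 42.224°.
Angular width = |41.500° − 42.224°| = 0.724°.

0.72°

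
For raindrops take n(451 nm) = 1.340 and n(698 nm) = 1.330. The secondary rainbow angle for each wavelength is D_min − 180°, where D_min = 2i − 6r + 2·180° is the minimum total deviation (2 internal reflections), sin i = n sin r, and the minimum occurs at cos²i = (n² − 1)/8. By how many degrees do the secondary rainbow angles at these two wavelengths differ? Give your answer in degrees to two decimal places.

2.61°

At 451 nm (n = 1.340): cos²i = 0.09945 → i = 71.618°, r = 45.088°, D_min = 232.709°, rainbow angle = 52.709°.
At 698 nm (n = 1.330): cos²i = 0.09611 → i = 71.940°, r = 45.630°, D_min = 230.101°, rainbow angle = 50.101°.
Angular width = |52.709° − 50.101°| = 2.608°.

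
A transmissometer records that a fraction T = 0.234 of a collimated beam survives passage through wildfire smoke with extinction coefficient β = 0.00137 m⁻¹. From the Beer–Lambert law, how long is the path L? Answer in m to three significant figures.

1060 m

Beer–Lambert: T = exp(−βL) ⇒ L = −ln(T)/β = −ln(0.234)/0.00137 = 1.4524/0.00137 = 1060 m.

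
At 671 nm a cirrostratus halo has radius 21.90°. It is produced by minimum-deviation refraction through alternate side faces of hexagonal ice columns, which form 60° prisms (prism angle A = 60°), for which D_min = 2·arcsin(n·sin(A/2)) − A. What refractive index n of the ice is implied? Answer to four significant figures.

Rearranging: n = sin((D_min + A)/2) / sin(A/2).
(D_min + A)/2 = (21.90° + 60°)/2 = 40.950°.
n = sin 40.950° / sin 30° = 0.6554 / 0.5000 = 1.3108.

1.311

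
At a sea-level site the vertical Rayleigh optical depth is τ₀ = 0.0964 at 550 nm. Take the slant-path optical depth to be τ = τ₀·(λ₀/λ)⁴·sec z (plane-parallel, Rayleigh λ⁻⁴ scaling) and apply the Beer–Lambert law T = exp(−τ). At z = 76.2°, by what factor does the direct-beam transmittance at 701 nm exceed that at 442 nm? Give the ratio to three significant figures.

Airmass: sec 76.2° = 4.1923.
τ(701 nm) = 0.0964 × (550/701)⁴ × 4.1923 = 0.0964 × 0.3789 × 4.1923 = 0.1531.
τ(442 nm) = 0.0964 × (550/442)⁴ × 4.1923 = 0.0964 × 2.3975 × 4.1923 = 0.9689.
T(701)/T(442) = exp(τ_B − τ_A) = exp(0.8158) = 2.2609.

2.26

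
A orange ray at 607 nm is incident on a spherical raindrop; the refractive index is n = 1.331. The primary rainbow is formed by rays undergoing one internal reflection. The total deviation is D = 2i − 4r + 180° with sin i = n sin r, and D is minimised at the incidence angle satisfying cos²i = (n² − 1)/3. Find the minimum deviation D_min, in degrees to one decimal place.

137.6°

cos²i = (1.77156 − 1)/3 = 0.25719; i = arccos(0.50714) = 59.527°.
sin r = sin 59.527°/1.331 = 0.64753; r = 40.356°.
D_min = 2·59.527° − 4·40.356° + 180° = 137.630°.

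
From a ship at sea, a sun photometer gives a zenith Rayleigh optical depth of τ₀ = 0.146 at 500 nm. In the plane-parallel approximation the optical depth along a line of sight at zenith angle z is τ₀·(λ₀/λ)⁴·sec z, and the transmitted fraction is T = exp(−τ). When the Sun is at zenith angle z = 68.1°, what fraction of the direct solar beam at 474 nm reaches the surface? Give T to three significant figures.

sec 68.1° = 2.6811.
τ = 0.146 × (500/474)⁴ × 2.6811 = 0.146 × 1.2381 × 2.6811 = 0.4846.
T = exp(−0.4846) = 0.6159.

0.616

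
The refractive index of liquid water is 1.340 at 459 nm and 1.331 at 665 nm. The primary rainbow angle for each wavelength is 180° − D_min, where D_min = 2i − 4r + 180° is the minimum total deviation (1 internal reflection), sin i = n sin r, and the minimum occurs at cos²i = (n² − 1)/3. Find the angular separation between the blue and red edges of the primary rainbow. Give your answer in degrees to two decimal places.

At 459 nm (n = 1.340): cos²i = 0.26520 → i = 59.004°, r = 39.770°, D_min = 138.929°, rainbow angle = 41.071°.
At 665 nm (n = 1.331): cos²i = 0.25719 → i = 59.527°, r = 40.356°, D_min = 137.630°, rainbow angle = 42.370°.
Angular width = |41.071° − 42.370°| = 1.299°.

1.30°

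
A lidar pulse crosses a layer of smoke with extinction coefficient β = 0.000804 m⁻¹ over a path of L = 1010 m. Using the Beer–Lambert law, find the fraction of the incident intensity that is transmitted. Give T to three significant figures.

0.444

τ = β·L = 0.000804 × 1010 = 0.8120.
T = exp(−0.8120) = 0.4440.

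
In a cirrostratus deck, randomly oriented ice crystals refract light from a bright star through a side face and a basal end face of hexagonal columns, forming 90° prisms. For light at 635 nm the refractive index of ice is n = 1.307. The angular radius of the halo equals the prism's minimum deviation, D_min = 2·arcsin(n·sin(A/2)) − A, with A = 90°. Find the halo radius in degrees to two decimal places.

45.09°

n·sin(A/2) = 1.307 × sin 45° = 1.307 × 0.7071 = 0.9242.
D_min = 2·arcsin(0.9242) − 90° = 2 × 67.546° − 90° = 45.093°.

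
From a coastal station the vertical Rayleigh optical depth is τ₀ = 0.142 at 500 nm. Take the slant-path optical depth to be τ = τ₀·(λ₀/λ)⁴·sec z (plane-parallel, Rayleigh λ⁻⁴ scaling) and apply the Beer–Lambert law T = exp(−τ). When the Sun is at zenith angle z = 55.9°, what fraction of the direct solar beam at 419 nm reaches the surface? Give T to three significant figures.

0.598

sec 55.9° = 1.7837.
τ = 0.142 × (500/419)⁴ × 1.7837 = 0.142 × 2.0278 × 1.7837 = 0.5136.
T = exp(−0.5136) = 0.5983.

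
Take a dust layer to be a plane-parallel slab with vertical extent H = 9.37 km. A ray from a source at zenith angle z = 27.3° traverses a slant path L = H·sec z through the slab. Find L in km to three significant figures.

10.5 km

sec z = 1/cos 27.3° = 1.1253.
L = 9.37 × 1.1253 = 10.544 km.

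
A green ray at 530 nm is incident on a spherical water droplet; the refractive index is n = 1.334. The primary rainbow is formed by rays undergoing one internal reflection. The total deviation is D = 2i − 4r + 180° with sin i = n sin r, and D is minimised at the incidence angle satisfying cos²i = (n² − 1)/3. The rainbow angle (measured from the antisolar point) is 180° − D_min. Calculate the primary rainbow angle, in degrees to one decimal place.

41.9°

cos²i = (1.77956 − 1)/3 = 0.25985; i = arccos(0.50976) = 59.352°.
sin r = sin 59.352°/1.334 = 0.64492; r = 40.159°.
D_min = 2·59.352° − 4·40.159° + 180° = 138.067°.
Rainbow angle = 180° − D_min = 41.933°.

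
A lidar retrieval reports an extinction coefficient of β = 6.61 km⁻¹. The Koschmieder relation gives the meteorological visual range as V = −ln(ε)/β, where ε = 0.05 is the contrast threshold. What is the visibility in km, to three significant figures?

0.453 km

V = −ln(0.05) / 6.61 = 2.996 / 6.61 = 0.4532 km.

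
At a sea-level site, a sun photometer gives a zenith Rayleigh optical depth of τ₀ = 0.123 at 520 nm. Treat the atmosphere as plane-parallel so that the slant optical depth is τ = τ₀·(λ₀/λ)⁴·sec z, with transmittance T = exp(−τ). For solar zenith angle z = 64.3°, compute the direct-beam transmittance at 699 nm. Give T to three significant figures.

sec 64.3° = 2.3060.
τ = 0.123 × (520/699)⁴ × 2.3060 = 0.123 × 0.3063 × 2.3060 = 0.0869.
T = exp(−0.0869) = 0.9168.

0.917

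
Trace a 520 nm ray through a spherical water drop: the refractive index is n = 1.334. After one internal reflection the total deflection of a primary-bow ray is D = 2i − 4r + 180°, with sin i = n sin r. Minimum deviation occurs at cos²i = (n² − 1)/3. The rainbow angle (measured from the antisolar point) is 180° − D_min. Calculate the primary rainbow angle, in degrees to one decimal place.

cos²i = (1.77956 − 1)/3 = 0.25985; i = arccos(0.50976) = 59.352°.
sin r = sin 59.352°/1.334 = 0.64492; r = 40.159°.
D_min = 2·59.352° − 4·40.159° + 180° = 138.067°.
Rainbow angle = 180° − D_min = 41.933°.

41.9°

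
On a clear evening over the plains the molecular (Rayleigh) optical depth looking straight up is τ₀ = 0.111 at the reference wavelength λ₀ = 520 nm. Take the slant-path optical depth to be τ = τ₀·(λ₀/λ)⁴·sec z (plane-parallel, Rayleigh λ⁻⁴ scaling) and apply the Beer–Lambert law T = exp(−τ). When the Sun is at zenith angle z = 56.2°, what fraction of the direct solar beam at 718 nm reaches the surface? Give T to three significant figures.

sec 56.2° = 1.7976.
τ = 0.111 × (520/718)⁴ × 1.7976 = 0.111 × 0.2751 × 1.7976 = 0.0549.
T = exp(−0.0549) = 0.9466.

0.947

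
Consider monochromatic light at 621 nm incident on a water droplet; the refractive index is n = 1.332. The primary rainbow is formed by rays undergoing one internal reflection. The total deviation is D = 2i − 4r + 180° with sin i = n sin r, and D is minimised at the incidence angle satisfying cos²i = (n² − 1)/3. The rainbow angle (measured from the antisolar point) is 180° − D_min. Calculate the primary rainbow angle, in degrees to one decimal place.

cos²i = (1.77422 − 1)/3 = 0.25807; i = arccos(0.50801) = 59.469°.
sin r = sin 59.469°/1.332 = 0.64666; r = 40.290°.
D_min = 2·59.469° − 4·40.290° + 180° = 137.776°.
Rainbow angle = 180° − D_min = 42.224°.

42.2°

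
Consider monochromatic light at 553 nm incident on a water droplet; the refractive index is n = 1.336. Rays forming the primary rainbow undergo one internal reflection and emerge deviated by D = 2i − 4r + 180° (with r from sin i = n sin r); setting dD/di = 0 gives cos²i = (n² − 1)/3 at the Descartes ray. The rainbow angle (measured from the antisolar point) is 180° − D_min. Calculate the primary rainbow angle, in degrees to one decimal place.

cos²i = (1.78490 − 1)/3 = 0.26163; i = arccos(0.51150) = 59.236°.
sin r = sin 59.236°/1.336 = 0.64318; r = 40.029°.
D_min = 2·59.236° − 4·40.029° + 180° = 138.356°.
Rainbow angle = 180° − D_min = 41.644°.

41.6°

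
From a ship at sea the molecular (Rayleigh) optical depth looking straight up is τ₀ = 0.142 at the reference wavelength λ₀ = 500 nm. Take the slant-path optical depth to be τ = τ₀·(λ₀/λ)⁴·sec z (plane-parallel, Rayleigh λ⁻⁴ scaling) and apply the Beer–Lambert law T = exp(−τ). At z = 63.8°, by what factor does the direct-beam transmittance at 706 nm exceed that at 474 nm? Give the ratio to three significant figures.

Airmass: sec 63.8° = 2.2650.
τ(706 nm) = 0.142 × (500/706)⁴ × 2.2650 = 0.142 × 0.2516 × 2.2650 = 0.0809.
τ(474 nm) = 0.142 × (500/474)⁴ × 2.2650 = 0.142 × 1.2381 × 2.2650 = 0.3982.
T(706)/T(474) = exp(τ_B − τ_A) = exp(0.3173) = 1.3734.

1.37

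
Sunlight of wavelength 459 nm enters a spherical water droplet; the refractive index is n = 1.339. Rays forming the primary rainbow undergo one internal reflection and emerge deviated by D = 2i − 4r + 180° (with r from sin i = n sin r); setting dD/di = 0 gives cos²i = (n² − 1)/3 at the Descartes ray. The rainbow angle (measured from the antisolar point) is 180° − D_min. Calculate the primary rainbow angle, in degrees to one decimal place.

41.2°

cos²i = (1.79292 − 1)/3 = 0.26431; i = arccos(0.51411) = 59.062°.
sin r = sin 59.062°/1.339 = 0.64057; r = 39.834°.
D_min = 2·59.062° − 4·39.834° + 180° = 138.786°.
Rainbow angle = 180° − D_min = 41.214°.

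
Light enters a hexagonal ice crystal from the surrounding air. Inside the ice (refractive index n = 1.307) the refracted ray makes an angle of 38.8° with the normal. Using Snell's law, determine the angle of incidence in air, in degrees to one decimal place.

55.0°

Snell: sin θ_i = n · sin θ_r = 1.307 × sin 38.8° = 1.307 × 0.6266 = 0.8190.
θ_i = arcsin(0.8190) = 54.98°.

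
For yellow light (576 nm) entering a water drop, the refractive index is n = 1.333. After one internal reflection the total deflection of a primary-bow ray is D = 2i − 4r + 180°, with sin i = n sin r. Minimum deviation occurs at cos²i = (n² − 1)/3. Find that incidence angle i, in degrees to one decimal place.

cos²i = (1.333² − 1)/3 = (1.77689 − 1)/3 = 0.25896.
cos i = 0.50888, so i = 59.410°.

59.4°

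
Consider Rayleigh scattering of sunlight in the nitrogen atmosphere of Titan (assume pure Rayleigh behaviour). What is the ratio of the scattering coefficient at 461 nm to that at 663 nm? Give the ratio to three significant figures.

4.28

Rayleigh scattering ∝ λ⁻⁴, so the ratio of coefficients is the inverse fourth power of the wavelength ratio.
σ(461)/σ(663) = (663/461)⁴ = (1.4382)⁴ = 4.278.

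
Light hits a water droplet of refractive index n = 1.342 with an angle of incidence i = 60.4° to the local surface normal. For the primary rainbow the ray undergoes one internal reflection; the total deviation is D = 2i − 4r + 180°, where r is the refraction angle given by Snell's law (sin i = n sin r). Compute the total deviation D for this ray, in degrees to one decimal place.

sin r = sin 60.4° / 1.342 = 0.8695/1.342 = 0.6479; r = 40.38°.
D = 2·60.4° − 4·40.38° + 180° = 120.80° − 161.54° + 180° = 139.26°.

139.3°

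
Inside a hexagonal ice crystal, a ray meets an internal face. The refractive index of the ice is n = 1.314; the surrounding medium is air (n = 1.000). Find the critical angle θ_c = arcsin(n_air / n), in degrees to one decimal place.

49.6°

sin θ_c = n_air / n = 1.000 / 1.314 = 0.7610.
θ_c = arcsin(0.7610) = 49.56°.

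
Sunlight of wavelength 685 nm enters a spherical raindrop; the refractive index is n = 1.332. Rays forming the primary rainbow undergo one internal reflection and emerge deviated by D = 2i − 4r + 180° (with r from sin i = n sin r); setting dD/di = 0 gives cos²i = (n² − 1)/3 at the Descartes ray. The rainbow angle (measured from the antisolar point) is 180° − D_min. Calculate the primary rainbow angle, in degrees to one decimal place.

cos²i = (1.77422 − 1)/3 = 0.25807; i = arccos(0.50801) = 59.469°.
sin r = sin 59.469°/1.332 = 0.64666; r = 40.290°.
D_min = 2·59.469° − 4·40.290° + 180° = 137.776°.
Rainbow angle = 180° − D_min = 42.224°.

42.2°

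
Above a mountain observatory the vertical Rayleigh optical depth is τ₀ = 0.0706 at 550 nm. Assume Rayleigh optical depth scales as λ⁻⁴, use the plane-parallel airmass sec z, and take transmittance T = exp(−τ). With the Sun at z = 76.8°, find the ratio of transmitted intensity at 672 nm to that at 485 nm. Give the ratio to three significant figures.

Airmass: sec 76.8° = 4.3792.
τ(672 nm) = 0.0706 × (550/672)⁴ × 4.3792 = 0.0706 × 0.4487 × 4.3792 = 0.1387.
τ(485 nm) = 0.0706 × (550/485)⁴ × 4.3792 = 0.0706 × 1.6538 × 4.3792 = 0.5113.
T(672)/T(485) = exp(τ_B − τ_A) = exp(0.3726) = 1.4515.

1.45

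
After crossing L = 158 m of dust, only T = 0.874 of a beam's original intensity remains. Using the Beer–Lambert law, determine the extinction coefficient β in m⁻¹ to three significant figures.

0.000852 m⁻¹

Beer–Lambert: T = exp(−βL) ⇒ β = −ln(T)/L = −ln(0.874)/158 = 0.1347/158 = 0.0008524 m⁻¹.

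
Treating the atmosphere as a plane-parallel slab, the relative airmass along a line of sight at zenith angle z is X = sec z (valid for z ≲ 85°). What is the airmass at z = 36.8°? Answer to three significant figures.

1.25

X = sec z = 1/cos 36.8° = 1/0.8007 = 1.2489.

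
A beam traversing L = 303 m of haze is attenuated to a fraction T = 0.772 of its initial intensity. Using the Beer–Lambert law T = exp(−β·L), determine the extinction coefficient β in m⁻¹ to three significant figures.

0.000854 m⁻¹

Beer–Lambert: T = exp(−βL) ⇒ β = −ln(T)/L = −ln(0.772)/303 = 0.2588/303 = 0.000854 m⁻¹.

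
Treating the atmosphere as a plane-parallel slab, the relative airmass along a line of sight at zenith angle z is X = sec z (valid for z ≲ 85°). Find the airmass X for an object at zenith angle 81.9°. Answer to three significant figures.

X = sec z = 1/cos 81.9° = 1/0.1409 = 7.0972.

7.10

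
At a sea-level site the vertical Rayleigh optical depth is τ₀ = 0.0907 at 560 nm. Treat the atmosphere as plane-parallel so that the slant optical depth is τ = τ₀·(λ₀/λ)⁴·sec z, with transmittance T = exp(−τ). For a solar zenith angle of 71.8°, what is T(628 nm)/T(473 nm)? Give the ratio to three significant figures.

1.47

Airmass: sec 71.8° = 3.2017.
τ(628 nm) = 0.0907 × (560/628)⁴ × 3.2017 = 0.0907 × 0.6323 × 3.2017 = 0.1836.
τ(473 nm) = 0.0907 × (560/473)⁴ × 3.2017 = 0.0907 × 1.9648 × 3.2017 = 0.5706.
T(628)/T(473) = exp(τ_B − τ_A) = exp(0.3869) = 1.4725.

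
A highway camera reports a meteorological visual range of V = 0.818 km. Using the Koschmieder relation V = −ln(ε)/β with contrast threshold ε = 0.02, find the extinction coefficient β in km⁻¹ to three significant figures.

4.78 km⁻¹

β = −ln(0.02) / V = 3.912 / 0.818 = 4.7824 km⁻¹.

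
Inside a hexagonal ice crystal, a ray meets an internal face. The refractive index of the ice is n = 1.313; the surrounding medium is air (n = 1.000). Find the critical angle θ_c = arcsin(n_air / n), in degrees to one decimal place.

sin θ_c = n_air / n = 1.000 / 1.313 = 0.7616.
θ_c = arcsin(0.7616) = 49.61°.

49.6°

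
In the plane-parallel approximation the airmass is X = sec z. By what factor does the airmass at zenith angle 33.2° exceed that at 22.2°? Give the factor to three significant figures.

X(33.2°)/X(22.2°) = sec 33.2° / sec 22.2° = cos 22.2° / cos 33.2° = 0.9259/0.8368 = 1.1065.

1.11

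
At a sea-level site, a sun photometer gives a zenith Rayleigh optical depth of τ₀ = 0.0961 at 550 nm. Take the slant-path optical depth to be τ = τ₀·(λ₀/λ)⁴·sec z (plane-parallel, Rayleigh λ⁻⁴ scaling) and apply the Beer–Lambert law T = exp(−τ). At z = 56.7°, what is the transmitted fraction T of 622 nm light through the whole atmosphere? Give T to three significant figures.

0.899

sec 56.7° = 1.8214.
τ = 0.0961 × (550/622)⁴ × 1.8214 = 0.0961 × 0.6113 × 1.8214 = 0.1070.
T = exp(−0.1070) = 0.8985.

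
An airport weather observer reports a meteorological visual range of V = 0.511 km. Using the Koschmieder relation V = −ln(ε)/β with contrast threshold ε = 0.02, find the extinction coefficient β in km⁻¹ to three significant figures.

7.66 km⁻¹

β = −ln(0.02) / V = 3.912 / 0.511 = 7.6556 km⁻¹.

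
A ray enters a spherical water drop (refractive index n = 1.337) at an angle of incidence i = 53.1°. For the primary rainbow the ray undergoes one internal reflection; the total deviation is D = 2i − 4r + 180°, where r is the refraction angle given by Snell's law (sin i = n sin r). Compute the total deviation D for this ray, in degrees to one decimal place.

sin r = sin 53.1° / 1.337 = 0.7997/1.337 = 0.5981; r = 36.74°.
D = 2·53.1° − 4·36.74° + 180° = 106.20° − 146.94° + 180° = 139.26°.

139.3°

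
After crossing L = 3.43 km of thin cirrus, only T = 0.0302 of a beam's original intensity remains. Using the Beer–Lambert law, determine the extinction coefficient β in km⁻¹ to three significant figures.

1.02 km⁻¹

Beer–Lambert: T = exp(−βL) ⇒ β = −ln(T)/L = −ln(0.0302)/3.43 = 3.4999/3.43 = 1.02 km⁻¹.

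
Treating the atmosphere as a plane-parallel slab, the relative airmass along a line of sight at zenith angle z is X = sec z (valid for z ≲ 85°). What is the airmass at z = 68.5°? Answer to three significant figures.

2.73

X = sec z = 1/cos 68.5° = 1/0.3665 = 2.7285.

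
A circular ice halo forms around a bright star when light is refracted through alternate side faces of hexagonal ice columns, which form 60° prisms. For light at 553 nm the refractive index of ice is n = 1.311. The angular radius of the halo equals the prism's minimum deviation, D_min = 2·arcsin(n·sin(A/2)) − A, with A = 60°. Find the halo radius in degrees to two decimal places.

n·sin(A/2) = 1.311 × sin 30° = 1.311 × 0.5000 = 0.6555.
D_min = 2·arcsin(0.6555) − 60° = 2 × 40.958° − 60° = 21.915°.

21.92°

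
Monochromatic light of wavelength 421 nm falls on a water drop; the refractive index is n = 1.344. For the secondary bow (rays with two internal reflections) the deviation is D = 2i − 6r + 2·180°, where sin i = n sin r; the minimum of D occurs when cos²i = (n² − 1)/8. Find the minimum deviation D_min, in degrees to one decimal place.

233.7°

cos²i = (1.80634 − 1)/8 = 0.10079; i = arccos(0.31748) = 71.490°.
sin r = sin 71.490°/1.344 = 0.70555; r = 44.874°.
D_min = 2·71.490° − 6·44.874° + 360° = 233.733°.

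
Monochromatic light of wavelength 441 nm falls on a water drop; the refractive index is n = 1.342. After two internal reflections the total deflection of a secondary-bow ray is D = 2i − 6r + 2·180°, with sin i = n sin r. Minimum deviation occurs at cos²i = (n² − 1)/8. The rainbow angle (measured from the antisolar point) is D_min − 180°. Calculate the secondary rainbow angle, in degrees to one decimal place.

53.2°

cos²i = (1.80096 − 1)/8 = 0.10012; i = arccos(0.31642) = 71.554°.
sin r = sin 71.554°/1.342 = 0.70687; r = 44.981°.
D_min = 2·71.554° − 6·44.981° + 360° = 233.222°.
Rainbow angle = D_min − 180° = 53.222°.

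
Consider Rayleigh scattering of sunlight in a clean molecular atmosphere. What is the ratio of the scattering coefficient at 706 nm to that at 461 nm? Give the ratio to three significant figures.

0.182

Rayleigh scattering ∝ λ⁻⁴, so the ratio of coefficients is the inverse fourth power of the wavelength ratio.
σ(706)/σ(461) = (461/706)⁴ = (0.6530)⁴ = 0.1818.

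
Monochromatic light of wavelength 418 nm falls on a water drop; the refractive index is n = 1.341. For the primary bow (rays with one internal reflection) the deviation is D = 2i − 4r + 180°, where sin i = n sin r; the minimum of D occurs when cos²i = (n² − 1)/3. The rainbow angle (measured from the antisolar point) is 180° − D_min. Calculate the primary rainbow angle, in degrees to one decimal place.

cos²i = (1.79828 − 1)/3 = 0.26609; i = arccos(0.51584) = 58.946°.
sin r = sin 58.946°/1.341 = 0.63884; r = 39.705°.
D_min = 2·58.946° − 4·39.705° + 180° = 139.071°.
Rainbow angle = 180° − D_min = 40.929°.

40.9°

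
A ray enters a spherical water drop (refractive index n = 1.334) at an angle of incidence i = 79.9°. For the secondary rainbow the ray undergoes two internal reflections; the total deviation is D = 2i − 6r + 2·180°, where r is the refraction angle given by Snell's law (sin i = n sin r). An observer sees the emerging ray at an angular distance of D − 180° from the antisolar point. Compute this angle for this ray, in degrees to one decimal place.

sin r = sin 79.9° / 1.334 = 0.9845/1.334 = 0.7380; r = 47.56°.
D = 2·79.9° − 6·47.56° + 2·180° = 159.80° − 285.37° + 360° = 234.43°.
Angle from antisolar point = D − 180° = 54.43°.

54.4°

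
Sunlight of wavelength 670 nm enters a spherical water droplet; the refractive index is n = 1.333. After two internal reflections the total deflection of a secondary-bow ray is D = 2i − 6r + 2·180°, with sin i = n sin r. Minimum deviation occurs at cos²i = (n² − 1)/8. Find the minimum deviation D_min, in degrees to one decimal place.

230.9°

cos²i = (1.77689 − 1)/8 = 0.09711; i = arccos(0.31163) = 71.843°.
sin r = sin 71.843°/1.333 = 0.71283; r = 45.466°.
D_min = 2·71.843° − 6·45.466° + 360° = 230.891°.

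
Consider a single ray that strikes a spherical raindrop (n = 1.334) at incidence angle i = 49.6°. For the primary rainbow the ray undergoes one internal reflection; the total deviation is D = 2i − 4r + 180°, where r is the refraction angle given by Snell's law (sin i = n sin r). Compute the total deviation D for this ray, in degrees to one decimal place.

sin r = sin 49.6° / 1.334 = 0.7615/1.334 = 0.5709; r = 34.81°.
D = 2·49.6° − 4·34.81° + 180° = 99.20° − 139.24° + 180° = 139.96°.

140.0°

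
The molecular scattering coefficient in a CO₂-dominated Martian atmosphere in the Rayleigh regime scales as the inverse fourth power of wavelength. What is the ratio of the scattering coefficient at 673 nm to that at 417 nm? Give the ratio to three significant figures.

0.147

Rayleigh scattering ∝ λ⁻⁴, so the ratio of coefficients is the inverse fourth power of the wavelength ratio.
σ(673)/σ(417) = (417/673)⁴ = (0.6196)⁴ = 0.1474.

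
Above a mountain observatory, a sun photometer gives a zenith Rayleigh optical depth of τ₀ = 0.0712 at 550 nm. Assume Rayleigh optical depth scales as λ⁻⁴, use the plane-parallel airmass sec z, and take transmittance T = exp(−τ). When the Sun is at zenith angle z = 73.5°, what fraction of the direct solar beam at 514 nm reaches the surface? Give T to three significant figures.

sec 73.5° = 3.5209.
τ = 0.0712 × (550/514)⁴ × 3.5209 = 0.0712 × 1.3110 × 3.5209 = 0.3287.
T = exp(−0.3287) = 0.7199.

0.720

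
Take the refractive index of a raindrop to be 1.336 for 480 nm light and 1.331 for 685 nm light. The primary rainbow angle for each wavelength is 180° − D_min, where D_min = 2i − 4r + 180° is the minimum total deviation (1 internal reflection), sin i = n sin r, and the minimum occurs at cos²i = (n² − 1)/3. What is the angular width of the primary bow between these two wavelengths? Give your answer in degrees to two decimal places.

0.73°

At 480 nm (n = 1.336): cos²i = 0.26163 → i = 59.236°, r = 40.029°, D_min = 138.356°, rainbow angle = 41.644°.
At 685 nm (n = 1.331): cos²i = 0.25719 → i = 59.527°, r = 40.356°, D_min = 137.630°, rainbow angle = 42.370°.
Angular width = |41.644° − 42.370°| = 0.726°.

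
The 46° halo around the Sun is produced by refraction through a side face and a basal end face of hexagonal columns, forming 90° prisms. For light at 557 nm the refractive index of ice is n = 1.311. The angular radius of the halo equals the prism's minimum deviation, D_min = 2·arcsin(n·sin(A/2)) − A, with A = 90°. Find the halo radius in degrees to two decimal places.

n·sin(A/2) = 1.311 × sin 45° = 1.311 × 0.7071 = 0.9270.
D_min = 2·arcsin(0.9270) − 90° = 2 × 67.974° − 90° = 45.949°.

45.95°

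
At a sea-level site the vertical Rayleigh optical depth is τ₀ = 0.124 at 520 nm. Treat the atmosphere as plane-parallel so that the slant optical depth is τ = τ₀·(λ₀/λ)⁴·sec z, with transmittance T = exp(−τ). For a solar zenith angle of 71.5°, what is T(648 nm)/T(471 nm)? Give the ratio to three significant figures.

1.52

Airmass: sec 71.5° = 3.1515.
τ(648 nm) = 0.124 × (520/648)⁴ × 3.1515 = 0.124 × 0.4147 × 3.1515 = 0.1621.
τ(471 nm) = 0.124 × (520/471)⁴ × 3.1515 = 0.124 × 1.4857 × 3.1515 = 0.5806.
T(648)/T(471) = exp(τ_B − τ_A) = exp(0.4185) = 1.5197.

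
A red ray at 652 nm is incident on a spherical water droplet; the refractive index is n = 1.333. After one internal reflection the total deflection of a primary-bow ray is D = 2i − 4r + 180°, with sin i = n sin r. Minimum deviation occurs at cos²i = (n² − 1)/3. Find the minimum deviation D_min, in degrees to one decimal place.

137.9°

cos²i = (1.77689 − 1)/3 = 0.25896; i = arccos(0.50888) = 59.410°.
sin r = sin 59.410°/1.333 = 0.64579; r = 40.225°.
D_min = 2·59.410° − 4·40.225° + 180° = 137.922°.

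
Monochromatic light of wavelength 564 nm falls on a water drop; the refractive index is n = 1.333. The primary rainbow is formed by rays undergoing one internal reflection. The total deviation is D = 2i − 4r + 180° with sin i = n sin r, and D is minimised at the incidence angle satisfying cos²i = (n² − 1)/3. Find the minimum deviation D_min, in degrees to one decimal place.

137.9°

cos²i = (1.77689 − 1)/3 = 0.25896; i = arccos(0.50888) = 59.410°.
sin r = sin 59.410°/1.333 = 0.64579; r = 40.225°.
D_min = 2·59.410° − 4·40.225° + 180° = 137.922°.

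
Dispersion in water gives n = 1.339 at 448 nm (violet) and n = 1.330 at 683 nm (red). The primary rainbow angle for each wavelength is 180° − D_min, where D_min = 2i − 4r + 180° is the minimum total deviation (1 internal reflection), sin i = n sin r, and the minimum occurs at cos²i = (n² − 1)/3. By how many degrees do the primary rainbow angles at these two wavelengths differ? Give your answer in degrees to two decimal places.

1.30°

At 448 nm (n = 1.339): cos²i = 0.26431 → i = 59.062°, r = 39.834°, D_min = 138.786°, rainbow angle = 41.214°.
At 683 nm (n = 1.330): cos²i = 0.25630 → i = 59.585°, r = 40.422°, D_min = 137.484°, rainbow angle = 42.516°.
Angular width = |41.214° − 42.516°| = 1.303°.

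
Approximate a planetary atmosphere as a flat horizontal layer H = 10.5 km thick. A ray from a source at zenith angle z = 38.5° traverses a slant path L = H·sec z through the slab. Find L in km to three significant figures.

13.4 km

sec z = 1/cos 38.5° = 1.2778.
L = 10.5 × 1.2778 = 13.417 km.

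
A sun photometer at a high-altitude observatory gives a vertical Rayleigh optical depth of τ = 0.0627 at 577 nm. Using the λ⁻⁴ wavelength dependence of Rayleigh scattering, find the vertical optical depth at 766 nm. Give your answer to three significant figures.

τ(766 nm) = τ(577 nm) × (577/766)⁴ = 0.0627 × (0.7533)⁴ = 0.0627 × 0.3219 = 0.0202.

0.0202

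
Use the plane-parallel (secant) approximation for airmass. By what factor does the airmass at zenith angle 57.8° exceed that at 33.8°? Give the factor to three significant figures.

X(57.8°)/X(33.8°) = sec 57.8° / sec 33.8° = cos 33.8° / cos 57.8° = 0.8310/0.5329 = 1.5594.

1.56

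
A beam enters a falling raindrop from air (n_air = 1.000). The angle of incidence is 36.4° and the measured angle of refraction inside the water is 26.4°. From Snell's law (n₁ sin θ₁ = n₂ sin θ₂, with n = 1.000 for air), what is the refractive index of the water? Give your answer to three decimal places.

n = sin θ_i / sin θ_r = sin 36.4° / sin 26.4° = 0.5934 / 0.4446 = 1.3346.

1.335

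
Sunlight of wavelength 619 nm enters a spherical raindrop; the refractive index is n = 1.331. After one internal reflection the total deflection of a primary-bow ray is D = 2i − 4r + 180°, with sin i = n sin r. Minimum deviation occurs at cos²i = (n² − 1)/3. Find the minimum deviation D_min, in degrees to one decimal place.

137.6°

cos²i = (1.77156 − 1)/3 = 0.25719; i = arccos(0.50714) = 59.527°.
sin r = sin 59.527°/1.331 = 0.64753; r = 40.356°.
D_min = 2·59.527° − 4·40.356° + 180° = 137.630°.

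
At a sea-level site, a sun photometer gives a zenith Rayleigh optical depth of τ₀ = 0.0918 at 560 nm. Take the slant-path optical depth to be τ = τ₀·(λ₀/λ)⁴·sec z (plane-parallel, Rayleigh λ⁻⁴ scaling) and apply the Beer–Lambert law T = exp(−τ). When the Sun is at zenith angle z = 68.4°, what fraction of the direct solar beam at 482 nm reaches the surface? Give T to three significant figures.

sec 68.4° = 2.7165.
τ = 0.0918 × (560/482)⁴ × 2.7165 = 0.0918 × 1.8221 × 2.7165 = 0.4544.
T = exp(−0.4544) = 0.6348.

0.635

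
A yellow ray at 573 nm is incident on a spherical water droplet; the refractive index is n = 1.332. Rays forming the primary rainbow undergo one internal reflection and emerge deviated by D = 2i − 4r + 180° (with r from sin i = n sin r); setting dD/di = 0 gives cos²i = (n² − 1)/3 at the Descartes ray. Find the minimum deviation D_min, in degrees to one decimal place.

137.8°

cos²i = (1.77422 − 1)/3 = 0.25807; i = arccos(0.50801) = 59.469°.
sin r = sin 59.469°/1.332 = 0.64666; r = 40.290°.
D_min = 2·59.469° − 4·40.290° + 180° = 137.776°.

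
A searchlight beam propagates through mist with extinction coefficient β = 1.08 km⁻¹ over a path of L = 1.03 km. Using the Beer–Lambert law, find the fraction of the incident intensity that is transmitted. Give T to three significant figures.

0.329

τ = β·L = 1.08 × 1.03 = 1.1124.
T = exp(−1.1124) = 0.3288.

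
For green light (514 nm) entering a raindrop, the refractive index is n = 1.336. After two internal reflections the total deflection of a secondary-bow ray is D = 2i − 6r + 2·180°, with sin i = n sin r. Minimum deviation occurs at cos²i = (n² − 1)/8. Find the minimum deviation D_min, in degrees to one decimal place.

231.7°

cos²i = (1.78490 − 1)/8 = 0.09811; i = arccos(0.31323) = 71.746°.
sin r = sin 71.746°/1.336 = 0.71084; r = 45.303°.
D_min = 2·71.746° − 6·45.303° + 360° = 231.674°.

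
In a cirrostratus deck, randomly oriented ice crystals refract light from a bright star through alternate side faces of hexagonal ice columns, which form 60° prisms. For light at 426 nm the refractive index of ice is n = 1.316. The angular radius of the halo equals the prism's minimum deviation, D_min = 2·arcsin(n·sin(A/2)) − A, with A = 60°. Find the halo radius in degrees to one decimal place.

22.3°

n·sin(A/2) = 1.316 × sin 30° = 1.316 × 0.5000 = 0.6580.
D_min = 2·arcsin(0.6580) − 60° = 2 × 41.148° − 60° = 22.295°.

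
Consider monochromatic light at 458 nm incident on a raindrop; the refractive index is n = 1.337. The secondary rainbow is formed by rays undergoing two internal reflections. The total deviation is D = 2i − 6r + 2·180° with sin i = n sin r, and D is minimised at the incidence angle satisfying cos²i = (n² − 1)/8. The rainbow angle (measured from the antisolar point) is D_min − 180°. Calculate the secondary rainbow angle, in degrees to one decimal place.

51.9°

cos²i = (1.78757 − 1)/8 = 0.09845; i = arccos(0.31376) = 71.714°.
sin r = sin 71.714°/1.337 = 0.71017; r = 45.249°.
D_min = 2·71.714° − 6·45.249° + 360° = 231.934°.
Rainbow angle = D_min − 180° = 51.934°.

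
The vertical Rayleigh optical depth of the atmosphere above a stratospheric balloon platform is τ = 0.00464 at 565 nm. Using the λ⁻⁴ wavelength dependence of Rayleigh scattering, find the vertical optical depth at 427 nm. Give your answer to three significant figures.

0.0142

τ(427 nm) = τ(565 nm) × (565/427)⁴ = 0.00464 × (1.3232)⁴ = 0.00464 × 3.0654 = 0.0142.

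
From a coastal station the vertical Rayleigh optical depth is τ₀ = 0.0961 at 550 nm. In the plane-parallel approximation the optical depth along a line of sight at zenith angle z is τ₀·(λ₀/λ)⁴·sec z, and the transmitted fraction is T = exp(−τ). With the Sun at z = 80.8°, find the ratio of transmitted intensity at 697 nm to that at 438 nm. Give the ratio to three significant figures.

Airmass: sec 80.8° = 6.2546.
τ(697 nm) = 0.0961 × (550/697)⁴ × 6.2546 = 0.0961 × 0.3877 × 6.2546 = 0.2330.
τ(438 nm) = 0.0961 × (550/438)⁴ × 6.2546 = 0.0961 × 2.4863 × 6.2546 = 1.4944.
T(697)/T(438) = exp(τ_B − τ_A) = exp(1.2614) = 3.5304.

3.53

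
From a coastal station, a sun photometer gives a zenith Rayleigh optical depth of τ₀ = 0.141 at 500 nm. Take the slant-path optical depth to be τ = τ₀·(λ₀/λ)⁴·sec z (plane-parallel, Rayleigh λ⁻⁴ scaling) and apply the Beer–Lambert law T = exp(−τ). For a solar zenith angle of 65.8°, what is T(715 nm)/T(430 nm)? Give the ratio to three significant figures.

Airmass: sec 65.8° = 2.4395.
τ(715 nm) = 0.141 × (500/715)⁴ × 2.4395 = 0.141 × 0.2391 × 2.4395 = 0.0823.
τ(430 nm) = 0.141 × (500/430)⁴ × 2.4395 = 0.141 × 1.8281 × 2.4395 = 0.6288.
T(715)/T(430) = exp(τ_B − τ_A) = exp(0.5466) = 1.7273.

1.73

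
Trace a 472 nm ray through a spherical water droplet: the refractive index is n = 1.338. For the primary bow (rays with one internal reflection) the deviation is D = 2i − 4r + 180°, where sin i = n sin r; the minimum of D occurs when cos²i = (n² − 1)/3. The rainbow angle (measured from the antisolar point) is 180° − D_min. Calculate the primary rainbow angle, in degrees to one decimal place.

cos²i = (1.79024 − 1)/3 = 0.26341; i = arccos(0.51324) = 59.120°.
sin r = sin 59.120°/1.338 = 0.64144; r = 39.899°.
D_min = 2·59.120° − 4·39.899° + 180° = 138.643°.
Rainbow angle = 180° − D_min = 41.357°.

41.4°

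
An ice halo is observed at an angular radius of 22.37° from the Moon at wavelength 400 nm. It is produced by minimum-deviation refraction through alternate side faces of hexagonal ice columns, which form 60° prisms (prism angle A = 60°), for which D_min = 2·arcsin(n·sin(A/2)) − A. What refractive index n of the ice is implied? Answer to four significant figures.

Rearranging: n = sin((D_min + A)/2) / sin(A/2).
(D_min + A)/2 = (22.37° + 60°)/2 = 41.185°.
n = sin 41.185° / sin 30° = 0.6585 / 0.5000 = 1.3170.

1.317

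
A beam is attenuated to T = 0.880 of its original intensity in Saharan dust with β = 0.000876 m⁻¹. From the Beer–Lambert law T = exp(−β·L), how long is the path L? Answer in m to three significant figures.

146 m

Beer–Lambert: T = exp(−βL) ⇒ L = −ln(T)/β = −ln(0.880)/0.000876 = 0.1278/0.000876 = 145.9 m.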